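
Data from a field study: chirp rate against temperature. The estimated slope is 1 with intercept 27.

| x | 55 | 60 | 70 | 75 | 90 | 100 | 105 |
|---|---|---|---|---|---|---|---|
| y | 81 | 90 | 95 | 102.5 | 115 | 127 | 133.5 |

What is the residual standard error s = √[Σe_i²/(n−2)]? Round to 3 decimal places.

x=55: ŷ = 27 + 55 = 82; e = 81 − 82 = -1
x=60: ŷ = 27 + 60 = 87; e = 90 − 87 = 3
x=70: ŷ = 27 + 70 = 97; e = 95 − 97 = -2
x=75: ŷ = 27 + 75 = 102; e = 102.5 − 102 = 0.5
x=90: ŷ = 27 + 90 = 117; e = 115 − 117 = -2
x=100: ŷ = 27 + 100 = 127; e = 127 − 127 = 0
x=105: ŷ = 27 + 105 = 132; e = 133.5 − 132 = 1.5
SSE = 1 + 9 + 4 + 0.25 + 4 + 0 + 2.25 = 20.5
s = √(20.5/5) = √4.1 ≈ 2.025

s = 2.025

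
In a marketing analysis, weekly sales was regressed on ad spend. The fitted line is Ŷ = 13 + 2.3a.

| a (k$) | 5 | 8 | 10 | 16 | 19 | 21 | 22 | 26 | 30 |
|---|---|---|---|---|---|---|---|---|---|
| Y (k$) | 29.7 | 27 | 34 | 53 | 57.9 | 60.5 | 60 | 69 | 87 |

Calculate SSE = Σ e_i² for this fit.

a=5: Ŷ = 13 + 2.3·5 = 24.5; e = 29.7 − 24.5 = 5.2
a=8: Ŷ = 13 + 2.3·8 = 31.4; e = 27 − 31.4 = -4.4
a=10: Ŷ = 13 + 2.3·10 = 36; e = 34 − 36 = -2
a=16: Ŷ = 13 + 2.3·16 = 49.8; e = 53 − 49.8 = 3.2
a=19: Ŷ = 13 + 2.3·19 = 56.7; e = 57.9 − 56.7 = 1.2
a=21: Ŷ = 13 + 2.3·21 = 61.3; e = 60.5 − 61.3 = -0.8
a=22: Ŷ = 13 + 2.3·22 = 63.6; e = 60 − 63.6 = -3.6
a=26: Ŷ = 13 + 2.3·26 = 72.8; e = 69 − 72.8 = -3.8
a=30: Ŷ = 13 + 2.3·30 = 82; e = 87 − 82 = 5
SSE = 27.04 + 19.36 + 4 + 10.24 + 1.44 + 0.64 + 12.96 + 14.44 + 25 = 115.12

SSE = 115.12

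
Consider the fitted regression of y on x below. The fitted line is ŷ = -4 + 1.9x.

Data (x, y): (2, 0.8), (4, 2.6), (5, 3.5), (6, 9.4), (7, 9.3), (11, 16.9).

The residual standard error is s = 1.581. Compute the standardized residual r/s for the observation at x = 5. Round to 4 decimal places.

ŷ = -4 + 1.9·5 = 5.5
r = 3.5 − 5.5 = -2
r/s = -2 / 1.581 = -1.2650

-1.2650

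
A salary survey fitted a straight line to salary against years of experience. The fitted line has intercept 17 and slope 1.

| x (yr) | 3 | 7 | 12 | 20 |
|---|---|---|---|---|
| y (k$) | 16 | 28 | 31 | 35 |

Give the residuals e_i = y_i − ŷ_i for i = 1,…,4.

x=3: ŷ = 17 + 3 = 20; e = 16 − 20 = -4
x=7: ŷ = 17 + 7 = 24; e = 28 − 24 = 4
x=12: ŷ = 17 + 12 = 29; e = 31 − 29 = 2
x=20: ŷ = 17 + 20 = 37; e = 35 − 37 = -2

-4, 4, 2, -2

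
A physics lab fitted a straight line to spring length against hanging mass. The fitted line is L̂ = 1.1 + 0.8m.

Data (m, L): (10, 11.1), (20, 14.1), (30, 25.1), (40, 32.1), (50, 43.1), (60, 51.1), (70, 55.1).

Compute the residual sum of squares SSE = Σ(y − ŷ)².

m=10: L̂ = 1.1 + 0.8·10 = 9.1; e = 11.1 − 9.1 = 2
m=20: L̂ = 1.1 + 0.8·20 = 17.1; e = 14.1 − 17.1 = -3
m=30: L̂ = 1.1 + 0.8·30 = 25.1; e = 25.1 − 25.1 = 0
m=40: L̂ = 1.1 + 0.8·40 = 33.1; e = 32.1 − 33.1 = -1
m=50: L̂ = 1.1 + 0.8·50 = 41.1; e = 43.1 − 41.1 = 2
m=60: L̂ = 1.1 + 0.8·60 = 49.1; e = 51.1 − 49.1 = 2
m=70: L̂ = 1.1 + 0.8·70 = 57.1; e = 55.1 − 57.1 = -2
SSE = 4 + 9 + 0 + 1 + 4 + 4 + 4 = 26

SSE = 26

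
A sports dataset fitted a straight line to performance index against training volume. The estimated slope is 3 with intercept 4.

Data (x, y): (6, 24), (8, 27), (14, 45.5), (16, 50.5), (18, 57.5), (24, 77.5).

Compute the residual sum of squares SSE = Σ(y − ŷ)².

x=6: ŷ = 4 + 3·6 = 22; e = 24 − 22 = 2
x=8: ŷ = 4 + 3·8 = 28; e = 27 − 28 = -1
x=14: ŷ = 4 + 3·14 = 46; e = 45.5 − 46 = -0.5
x=16: ŷ = 4 + 3·16 = 52; e = 50.5 − 52 = -1.5
x=18: ŷ = 4 + 3·18 = 58; e = 57.5 − 58 = -0.5
x=24: ŷ = 4 + 3·24 = 76; e = 77.5 − 76 = 1.5
SSE = 4 + 1 + 0.25 + 2.25 + 0.25 + 2.25 = 10

SSE = 10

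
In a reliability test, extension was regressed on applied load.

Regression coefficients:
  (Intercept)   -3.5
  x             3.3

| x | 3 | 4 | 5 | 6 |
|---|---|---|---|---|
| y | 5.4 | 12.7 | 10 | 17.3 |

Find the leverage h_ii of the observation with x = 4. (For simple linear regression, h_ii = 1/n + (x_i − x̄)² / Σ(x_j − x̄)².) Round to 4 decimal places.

x̄ = (3 + 4 + 5 + 6)/4 = 4.5
Σ(x − x̄)² = 2.25 + 0.25 + 0.25 + 2.25 = 5
h = 1/4 + (-0.5)²/5 = 0.25 + 0.05 = 0.3000

h = 0.3000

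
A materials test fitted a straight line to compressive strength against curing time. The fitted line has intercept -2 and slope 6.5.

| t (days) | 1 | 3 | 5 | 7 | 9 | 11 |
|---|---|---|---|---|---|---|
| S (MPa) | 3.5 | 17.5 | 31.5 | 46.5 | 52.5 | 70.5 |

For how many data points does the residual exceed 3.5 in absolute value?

1

t=1: ŷ = -2 + 6.5·1 = 4.5; e = 3.5 − 4.5 = -1
t=3: ŷ = -2 + 6.5·3 = 17.5; e = 17.5 − 17.5 = 0
t=5: ŷ = -2 + 6.5·5 = 30.5; e = 31.5 − 30.5 = 1
t=7: ŷ = -2 + 6.5·7 = 43.5; e = 46.5 − 43.5 = 3
t=9: ŷ = -2 + 6.5·9 = 56.5; e = 52.5 − 56.5 = -4
t=11: ŷ = -2 + 6.5·11 = 69.5; e = 70.5 − 69.5 = 1
|e| > 3.5: t=9 (|e|=4) → 1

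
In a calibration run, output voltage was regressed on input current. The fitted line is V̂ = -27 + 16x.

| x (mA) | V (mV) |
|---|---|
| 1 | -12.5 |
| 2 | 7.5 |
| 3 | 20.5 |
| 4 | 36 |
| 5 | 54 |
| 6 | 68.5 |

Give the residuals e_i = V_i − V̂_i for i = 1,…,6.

x=1: V̂ = -27 + 16·1 = -11; e = -12.5 − (-11) = -1.5
x=2: V̂ = -27 + 16·2 = 5; e = 7.5 − 5 = 2.5
x=3: V̂ = -27 + 16·3 = 21; e = 20.5 − 21 = -0.5
x=4: V̂ = -27 + 16·4 = 37; e = 36 − 37 = -1
x=5: V̂ = -27 + 16·5 = 53; e = 54 − 53 = 1
x=6: V̂ = -27 + 16·6 = 69; e = 68.5 − 69 = -0.5

-1.5, 2.5, -0.5, -1, 1, -0.5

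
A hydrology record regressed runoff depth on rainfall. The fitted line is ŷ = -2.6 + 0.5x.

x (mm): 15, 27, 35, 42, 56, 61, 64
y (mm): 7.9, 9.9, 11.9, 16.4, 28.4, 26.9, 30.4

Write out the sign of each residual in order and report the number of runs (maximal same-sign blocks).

5 runs

x=15: ŷ = -2.6 + 0.5·15 = 4.9; r = 7.9 − 4.9 = 3
x=27: ŷ = -2.6 + 0.5·27 = 10.9; r = 9.9 − 10.9 = -1
x=35: ŷ = -2.6 + 0.5·35 = 14.9; r = 11.9 − 14.9 = -3
x=42: ŷ = -2.6 + 0.5·42 = 18.4; r = 16.4 − 18.4 = -2
x=56: ŷ = -2.6 + 0.5·56 = 25.4; r = 28.4 − 25.4 = 3
x=61: ŷ = -2.6 + 0.5·61 = 27.9; r = 26.9 − 27.9 = -1
x=64: ŷ = -2.6 + 0.5·64 = 29.4; r = 30.4 − 29.4 = 1
Signs: + − − − + − +
Runs: +×1, −×3, +×1, −×1, +×1 → 5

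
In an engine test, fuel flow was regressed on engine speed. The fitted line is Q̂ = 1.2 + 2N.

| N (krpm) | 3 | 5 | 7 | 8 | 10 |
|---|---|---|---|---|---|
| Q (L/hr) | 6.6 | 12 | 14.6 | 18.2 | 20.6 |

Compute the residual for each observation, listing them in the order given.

N=3: Q̂ = 1.2 + 2·3 = 7.2; r = 6.6 − 7.2 = -0.6
N=5: Q̂ = 1.2 + 2·5 = 11.2; r = 12 − 11.2 = 0.8
N=7: Q̂ = 1.2 + 2·7 = 15.2; r = 14.6 − 15.2 = -0.6
N=8: Q̂ = 1.2 + 2·8 = 17.2; r = 18.2 − 17.2 = 1
N=10: Q̂ = 1.2 + 2·10 = 21.2; r = 20.6 − 21.2 = -0.6

-0.6, 0.8, -0.6, 1, -0.6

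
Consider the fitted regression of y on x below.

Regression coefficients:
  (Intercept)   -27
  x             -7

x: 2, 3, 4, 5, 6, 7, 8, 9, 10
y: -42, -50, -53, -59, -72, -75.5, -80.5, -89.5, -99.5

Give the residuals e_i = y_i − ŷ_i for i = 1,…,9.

-1, -2, 2, 3, -3, 0.5, 2.5, 0.5, -2.5

x=2: ŷ = -27 − 7·2 = -41; e = -42 − (-41) = -1
x=3: ŷ = -27 − 7·3 = -48; e = -50 − (-48) = -2
x=4: ŷ = -27 − 7·4 = -55; e = -53 − (-55) = 2
x=5: ŷ = -27 − 7·5 = -62; e = -59 − (-62) = 3
x=6: ŷ = -27 − 7·6 = -69; e = -72 − (-69) = -3
x=7: ŷ = -27 − 7·7 = -76; e = -75.5 − (-76) = 0.5
x=8: ŷ = -27 − 7·8 = -83; e = -80.5 − (-83) = 2.5
x=9: ŷ = -27 − 7·9 = -90; e = -89.5 − (-90) = 0.5
x=10: ŷ = -27 − 7·10 = -97; e = -99.5 − (-97) = -2.5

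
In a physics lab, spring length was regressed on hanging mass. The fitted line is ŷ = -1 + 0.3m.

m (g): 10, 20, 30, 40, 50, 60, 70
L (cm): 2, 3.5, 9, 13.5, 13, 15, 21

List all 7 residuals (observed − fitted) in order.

0, -1.5, 1, 2.5, -1, -2, 1

m=10: ŷ = -1 + 0.3·10 = 2; e = 2 − 2 = 0
m=20: ŷ = -1 + 0.3·20 = 5; e = 3.5 − 5 = -1.5
m=30: ŷ = -1 + 0.3·30 = 8; e = 9 − 8 = 1
m=40: ŷ = -1 + 0.3·40 = 11; e = 13.5 − 11 = 2.5
m=50: ŷ = -1 + 0.3·50 = 14; e = 13 − 14 = -1
m=60: ŷ = -1 + 0.3·60 = 17; e = 15 − 17 = -2
m=70: ŷ = -1 + 0.3·70 = 20; e = 21 − 20 = 1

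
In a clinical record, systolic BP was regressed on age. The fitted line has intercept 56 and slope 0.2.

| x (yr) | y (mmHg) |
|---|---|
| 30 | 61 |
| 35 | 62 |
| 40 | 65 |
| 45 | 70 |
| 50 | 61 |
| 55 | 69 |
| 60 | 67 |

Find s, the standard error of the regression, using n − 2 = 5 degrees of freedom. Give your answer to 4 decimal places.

s = 3.4059

x=30: ŷ = 56 + 0.2·30 = 62; r = 61 − 62 = -1
x=35: ŷ = 56 + 0.2·35 = 63; r = 62 − 63 = -1
x=40: ŷ = 56 + 0.2·40 = 64; r = 65 − 64 = 1
x=45: ŷ = 56 + 0.2·45 = 65; r = 70 − 65 = 5
x=50: ŷ = 56 + 0.2·50 = 66; r = 61 − 66 = -5
x=55: ŷ = 56 + 0.2·55 = 67; r = 69 − 67 = 2
x=60: ŷ = 56 + 0.2·60 = 68; r = 67 − 68 = -1
SSE = 1 + 1 + 1 + 25 + 25 + 4 + 1 = 58
s = √(58/5) = √11.6 ≈ 3.4059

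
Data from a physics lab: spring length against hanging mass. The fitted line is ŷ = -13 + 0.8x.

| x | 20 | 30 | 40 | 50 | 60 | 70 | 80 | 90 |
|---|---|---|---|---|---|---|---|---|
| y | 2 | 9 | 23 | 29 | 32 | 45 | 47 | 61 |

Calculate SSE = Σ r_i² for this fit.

x=20: ŷ = -13 + 0.8·20 = 3; r = 2 − 3 = -1
x=30: ŷ = -13 + 0.8·30 = 11; r = 9 − 11 = -2
x=40: ŷ = -13 + 0.8·40 = 19; r = 23 − 19 = 4
x=50: ŷ = -13 + 0.8·50 = 27; r = 29 − 27 = 2
x=60: ŷ = -13 + 0.8·60 = 35; r = 32 − 35 = -3
x=70: ŷ = -13 + 0.8·70 = 43; r = 45 − 43 = 2
x=80: ŷ = -13 + 0.8·80 = 51; r = 47 − 51 = -4
x=90: ŷ = -13 + 0.8·90 = 59; r = 61 − 59 = 2
SSE = 1 + 4 + 16 + 4 + 9 + 4 + 16 + 4 = 58

SSE = 58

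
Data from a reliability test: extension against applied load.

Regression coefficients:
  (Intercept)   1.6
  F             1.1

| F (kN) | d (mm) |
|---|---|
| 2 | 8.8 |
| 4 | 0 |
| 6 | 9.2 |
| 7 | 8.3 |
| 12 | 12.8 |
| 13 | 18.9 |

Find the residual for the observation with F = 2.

d̂ = 1.6 + 1.1·2 = 3.8
e = 8.8 − 3.8 = 5

e = 5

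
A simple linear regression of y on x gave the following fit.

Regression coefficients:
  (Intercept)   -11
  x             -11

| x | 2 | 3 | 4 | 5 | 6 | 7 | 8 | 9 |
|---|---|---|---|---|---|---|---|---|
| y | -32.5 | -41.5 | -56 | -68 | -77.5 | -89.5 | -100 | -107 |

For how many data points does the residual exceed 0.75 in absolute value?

6

x=2: ŷ = -11 − 11·2 = -33; e = -32.5 − (-33) = 0.5
x=3: ŷ = -11 − 11·3 = -44; e = -41.5 − (-44) = 2.5
x=4: ŷ = -11 − 11·4 = -55; e = -56 − (-55) = -1
x=5: ŷ = -11 − 11·5 = -66; e = -68 − (-66) = -2
x=6: ŷ = -11 − 11·6 = -77; e = -77.5 − (-77) = -0.5
x=7: ŷ = -11 − 11·7 = -88; e = -89.5 − (-88) = -1.5
x=8: ŷ = -11 − 11·8 = -99; e = -100 − (-99) = -1
x=9: ŷ = -11 − 11·9 = -110; e = -107 − (-110) = 3
|e| > 0.75: x=3 (|e|=2.5), x=4 (|e|=1), x=5 (|e|=2), x=7 (|e|=1.5), x=8 (|e|=1), x=9 (|e|=3) → 6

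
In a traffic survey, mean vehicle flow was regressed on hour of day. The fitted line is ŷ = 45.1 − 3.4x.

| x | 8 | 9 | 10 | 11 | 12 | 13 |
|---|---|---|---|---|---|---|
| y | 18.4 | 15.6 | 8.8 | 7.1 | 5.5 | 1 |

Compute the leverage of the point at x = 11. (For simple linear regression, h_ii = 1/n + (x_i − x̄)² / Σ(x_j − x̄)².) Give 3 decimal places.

h = 0.181

x̄ = (8 + 9 + 10 + 11 + 12 + 13)/6 = 10.5
Σ(x − x̄)² = 6.25 + 2.25 + 0.25 + 0.25 + 2.25 + 6.25 = 17.5
h = 1/6 + (0.5)²/17.5 = 0.166667 + 0.0142857 = 0.181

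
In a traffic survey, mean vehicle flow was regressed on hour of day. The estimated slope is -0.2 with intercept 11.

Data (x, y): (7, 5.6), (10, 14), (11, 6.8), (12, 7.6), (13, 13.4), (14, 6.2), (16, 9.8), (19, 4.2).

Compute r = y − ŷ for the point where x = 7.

r = -4

ŷ = 11 − 0.2·7 = 9.6
r = 5.6 − 9.6 = -4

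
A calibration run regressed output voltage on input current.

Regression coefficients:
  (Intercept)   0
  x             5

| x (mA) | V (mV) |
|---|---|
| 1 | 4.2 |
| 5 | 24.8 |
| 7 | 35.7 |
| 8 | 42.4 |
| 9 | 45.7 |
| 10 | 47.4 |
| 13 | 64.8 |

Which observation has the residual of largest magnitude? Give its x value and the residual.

x = 10, r = -2.6

x=1: ŷ = 5·1 = 5; r = 4.2 − 5 = -0.8
x=5: ŷ = 5·5 = 25; r = 24.8 − 25 = -0.2
x=7: ŷ = 5·7 = 35; r = 35.7 − 35 = 0.7
x=8: ŷ = 5·8 = 40; r = 42.4 − 40 = 2.4
x=9: ŷ = 5·9 = 45; r = 45.7 − 45 = 0.7
x=10: ŷ = 5·10 = 50; r = 47.4 − 50 = -2.6
x=13: ŷ = 5·13 = 65; r = 64.8 − 65 = -0.2
Largest |r| is 2.6 at x = 10, residual -2.6.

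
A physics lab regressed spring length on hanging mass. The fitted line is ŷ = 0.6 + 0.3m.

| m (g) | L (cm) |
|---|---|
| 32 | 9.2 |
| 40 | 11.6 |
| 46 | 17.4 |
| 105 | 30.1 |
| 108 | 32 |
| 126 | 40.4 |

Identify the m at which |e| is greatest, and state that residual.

m=32: ŷ = 0.6 + 0.3·32 = 10.2; e = 9.2 − 10.2 = -1
m=40: ŷ = 0.6 + 0.3·40 = 12.6; e = 11.6 − 12.6 = -1
m=46: ŷ = 0.6 + 0.3·46 = 14.4; e = 17.4 − 14.4 = 3
m=105: ŷ = 0.6 + 0.3·105 = 32.1; e = 30.1 − 32.1 = -2
m=108: ŷ = 0.6 + 0.3·108 = 33; e = 32 − 33 = -1
m=126: ŷ = 0.6 + 0.3·126 = 38.4; e = 40.4 − 38.4 = 2
Largest |e| is 3 at m = 46, residual 3.

m = 46, e = 3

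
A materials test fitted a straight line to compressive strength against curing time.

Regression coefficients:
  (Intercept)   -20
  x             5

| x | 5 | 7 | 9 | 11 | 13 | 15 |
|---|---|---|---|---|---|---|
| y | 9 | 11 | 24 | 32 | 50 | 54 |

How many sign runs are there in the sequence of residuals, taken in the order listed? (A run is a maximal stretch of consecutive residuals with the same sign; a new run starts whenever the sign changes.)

x=5: ŷ = -20 + 5·5 = 5; e = 9 − 5 = 4
x=7: ŷ = -20 + 5·7 = 15; e = 11 − 15 = -4
x=9: ŷ = -20 + 5·9 = 25; e = 24 − 25 = -1
x=11: ŷ = -20 + 5·11 = 35; e = 32 − 35 = -3
x=13: ŷ = -20 + 5·13 = 45; e = 50 − 45 = 5
x=15: ŷ = -20 + 5·15 = 55; e = 54 − 55 = -1
Signs: + − − − + −
Runs: +×1, −×3, +×1, −×1 → 4

4 runs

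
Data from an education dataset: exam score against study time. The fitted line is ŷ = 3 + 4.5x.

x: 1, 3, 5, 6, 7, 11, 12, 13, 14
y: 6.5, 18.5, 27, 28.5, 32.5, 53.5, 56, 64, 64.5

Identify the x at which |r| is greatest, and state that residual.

x=1: ŷ = 3 + 4.5·1 = 7.5; r = 6.5 − 7.5 = -1
x=3: ŷ = 3 + 4.5·3 = 16.5; r = 18.5 − 16.5 = 2
x=5: ŷ = 3 + 4.5·5 = 25.5; r = 27 − 25.5 = 1.5
x=6: ŷ = 3 + 4.5·6 = 30; r = 28.5 − 30 = -1.5
x=7: ŷ = 3 + 4.5·7 = 34.5; r = 32.5 − 34.5 = -2
x=11: ŷ = 3 + 4.5·11 = 52.5; r = 53.5 − 52.5 = 1
x=12: ŷ = 3 + 4.5·12 = 57; r = 56 − 57 = -1
x=13: ŷ = 3 + 4.5·13 = 61.5; r = 64 − 61.5 = 2.5
x=14: ŷ = 3 + 4.5·14 = 66; r = 64.5 − 66 = -1.5
Largest |r| is 2.5 at x = 13, residual 2.5.

x = 13, r = 2.5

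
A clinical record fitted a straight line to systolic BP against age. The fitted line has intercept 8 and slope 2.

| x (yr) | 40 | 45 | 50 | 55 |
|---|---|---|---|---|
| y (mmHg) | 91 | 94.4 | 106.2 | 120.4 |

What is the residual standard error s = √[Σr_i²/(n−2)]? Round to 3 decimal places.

s = 3.934

x=40: ŷ = 8 + 2·40 = 88; r = 91 − 88 = 3
x=45: ŷ = 8 + 2·45 = 98; r = 94.4 − 98 = -3.6
x=50: ŷ = 8 + 2·50 = 108; r = 106.2 − 108 = -1.8
x=55: ŷ = 8 + 2·55 = 118; r = 120.4 − 118 = 2.4
SSE = 9 + 12.96 + 3.24 + 5.76 = 30.96
s = √(30.96/2) = √15.48 ≈ 3.934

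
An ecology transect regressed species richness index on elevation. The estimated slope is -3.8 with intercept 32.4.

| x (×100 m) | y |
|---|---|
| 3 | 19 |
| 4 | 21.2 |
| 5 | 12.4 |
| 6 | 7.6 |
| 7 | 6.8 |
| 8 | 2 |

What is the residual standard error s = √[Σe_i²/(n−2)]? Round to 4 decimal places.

s = 2.5495

x=3: ŷ = 32.4 − 3.8·3 = 21; e = 19 − 21 = -2
x=4: ŷ = 32.4 − 3.8·4 = 17.2; e = 21.2 − 17.2 = 4
x=5: ŷ = 32.4 − 3.8·5 = 13.4; e = 12.4 − 13.4 = -1
x=6: ŷ = 32.4 − 3.8·6 = 9.6; e = 7.6 − 9.6 = -2
x=7: ŷ = 32.4 − 3.8·7 = 5.8; e = 6.8 − 5.8 = 1
x=8: ŷ = 32.4 − 3.8·8 = 2; e = 2 − 2 = 0
SSE = 4 + 16 + 1 + 4 + 1 + 0 = 26
s = √(26/4) = √6.5 ≈ 2.5495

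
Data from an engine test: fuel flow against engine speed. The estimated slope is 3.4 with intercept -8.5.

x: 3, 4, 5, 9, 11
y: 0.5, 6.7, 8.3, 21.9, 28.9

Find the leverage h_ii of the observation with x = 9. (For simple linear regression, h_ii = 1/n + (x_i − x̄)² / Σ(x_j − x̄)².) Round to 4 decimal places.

x̄ = (3 + 4 + 5 + 9 + 11)/5 = 6.4
Σ(x − x̄)² = 11.56 + 5.76 + 1.96 + 6.76 + 21.16 = 47.2
h = 1/5 + (2.6)²/47.2 = 0.2 + 0.14322 = 0.3432

h = 0.3432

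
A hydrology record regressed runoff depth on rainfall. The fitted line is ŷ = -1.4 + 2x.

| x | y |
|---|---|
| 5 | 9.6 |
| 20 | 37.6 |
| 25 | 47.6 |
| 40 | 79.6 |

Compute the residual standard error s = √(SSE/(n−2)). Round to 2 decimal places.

s = 1.41

x=5: ŷ = -1.4 + 2·5 = 8.6; r = 9.6 − 8.6 = 1
x=20: ŷ = -1.4 + 2·20 = 38.6; r = 37.6 − 38.6 = -1
x=25: ŷ = -1.4 + 2·25 = 48.6; r = 47.6 − 48.6 = -1
x=40: ŷ = -1.4 + 2·40 = 78.6; r = 79.6 − 78.6 = 1
SSE = 1 + 1 + 1 + 1 = 4
s = √(4/2) = √2 ≈ 1.41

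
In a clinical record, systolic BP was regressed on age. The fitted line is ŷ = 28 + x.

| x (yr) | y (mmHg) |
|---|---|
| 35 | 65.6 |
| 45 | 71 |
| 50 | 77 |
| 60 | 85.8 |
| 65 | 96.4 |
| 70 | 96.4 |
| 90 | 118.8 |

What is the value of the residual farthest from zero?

e = 3.4

x=35: ŷ = 28 + 35 = 63; e = 65.6 − 63 = 2.6
x=45: ŷ = 28 + 45 = 73; e = 71 − 73 = -2
x=50: ŷ = 28 + 50 = 78; e = 77 − 78 = -1
x=60: ŷ = 28 + 60 = 88; e = 85.8 − 88 = -2.2
x=65: ŷ = 28 + 65 = 93; e = 96.4 − 93 = 3.4
x=70: ŷ = 28 + 70 = 98; e = 96.4 − 98 = -1.6
x=90: ŷ = 28 + 90 = 118; e = 118.8 − 118 = 0.8
Largest |e| is 3.4 at x = 65, residual 3.4.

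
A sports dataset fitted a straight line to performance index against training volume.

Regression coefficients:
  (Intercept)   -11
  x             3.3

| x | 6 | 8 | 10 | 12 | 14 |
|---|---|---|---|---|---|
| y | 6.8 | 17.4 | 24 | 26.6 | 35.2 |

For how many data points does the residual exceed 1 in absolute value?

4

x=6: ŷ = -11 + 3.3·6 = 8.8; r = 6.8 − 8.8 = -2
x=8: ŷ = -11 + 3.3·8 = 15.4; r = 17.4 − 15.4 = 2
x=10: ŷ = -11 + 3.3·10 = 22; r = 24 − 22 = 2
x=12: ŷ = -11 + 3.3·12 = 28.6; r = 26.6 − 28.6 = -2
x=14: ŷ = -11 + 3.3·14 = 35.2; r = 35.2 − 35.2 = 0
|r| > 1: x=6 (|r|=2), x=8 (|r|=2), x=10 (|r|=2), x=12 (|r|=2) → 4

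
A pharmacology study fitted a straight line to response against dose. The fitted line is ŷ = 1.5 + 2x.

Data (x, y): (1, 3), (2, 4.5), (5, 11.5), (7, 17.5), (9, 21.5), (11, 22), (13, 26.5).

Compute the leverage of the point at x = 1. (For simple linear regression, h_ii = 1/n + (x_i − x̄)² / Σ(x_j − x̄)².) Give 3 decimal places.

h = 0.427

x̄ = (1 + 2 + 5 + 7 + 9 + 11 + 13)/7 = 6.85714
Σ(x − x̄)² = 34.3061 + 23.5918 + 3.44898 + 0.0204082 + 4.59184 + 17.1633 + 37.7347 = 120.857
h = 1/7 + (-5.85714)²/120.857 = 0.142857 + 0.283857 = 0.427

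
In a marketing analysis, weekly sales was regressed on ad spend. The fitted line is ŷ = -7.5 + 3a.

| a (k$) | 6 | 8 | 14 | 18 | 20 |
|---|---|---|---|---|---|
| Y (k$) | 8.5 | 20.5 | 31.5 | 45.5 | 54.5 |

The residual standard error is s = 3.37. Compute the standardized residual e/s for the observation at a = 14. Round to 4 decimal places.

-0.8902

ŷ = -7.5 + 3·14 = 34.5
e = 31.5 − 34.5 = -3
e/s = -3 / 3.37 = -0.8902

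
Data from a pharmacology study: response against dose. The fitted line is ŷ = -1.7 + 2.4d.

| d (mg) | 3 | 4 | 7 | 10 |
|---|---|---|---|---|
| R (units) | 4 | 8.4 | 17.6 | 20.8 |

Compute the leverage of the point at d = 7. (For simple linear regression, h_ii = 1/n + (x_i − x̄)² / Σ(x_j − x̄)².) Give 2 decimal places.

h = 0.28

d̄ = (3 + 4 + 7 + 10)/4 = 6
Σ(d − d̄)² = 9 + 4 + 1 + 16 = 30
h = 1/4 + (1)²/30 = 0.25 + 0.0333333 = 0.28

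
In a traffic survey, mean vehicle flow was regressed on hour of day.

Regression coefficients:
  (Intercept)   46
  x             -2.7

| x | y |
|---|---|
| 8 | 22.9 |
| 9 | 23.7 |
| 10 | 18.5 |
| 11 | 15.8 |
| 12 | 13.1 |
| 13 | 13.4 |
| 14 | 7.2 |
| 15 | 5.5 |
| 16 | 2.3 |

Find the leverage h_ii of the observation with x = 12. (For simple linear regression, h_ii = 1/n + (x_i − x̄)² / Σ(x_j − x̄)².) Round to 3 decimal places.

x̄ = (8 + 9 + 10 + 11 + 12 + 13 + 14 + 15 + 16)/9 = 12
Σ(x − x̄)² = 16 + 9 + 4 + 1 + 0 + 1 + 4 + 9 + 16 = 60
h = 1/9 + (0)²/60 = 0.111111 + 0 = 0.111

h = 0.111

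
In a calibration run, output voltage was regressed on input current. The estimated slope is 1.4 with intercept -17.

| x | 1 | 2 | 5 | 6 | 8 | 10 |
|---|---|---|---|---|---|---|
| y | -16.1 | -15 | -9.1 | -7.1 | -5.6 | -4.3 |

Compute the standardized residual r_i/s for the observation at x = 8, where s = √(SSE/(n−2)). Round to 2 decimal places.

0.17

x=1: ŷ = -17 + 1.4·1 = -15.6; r = -16.1 − (-15.6) = -0.5
x=2: ŷ = -17 + 1.4·2 = -14.2; r = -15 − (-14.2) = -0.8
x=5: ŷ = -17 + 1.4·5 = -10; r = -9.1 − (-10) = 0.9
x=6: ŷ = -17 + 1.4·6 = -8.6; r = -7.1 − (-8.6) = 1.5
x=8: ŷ = -17 + 1.4·8 = -5.8; r = -5.6 − (-5.8) = 0.2
x=10: ŷ = -17 + 1.4·10 = -3; r = -4.3 − (-3) = -1.3
SSE = 0.25 + 0.64 + 0.81 + 2.25 + 0.04 + 1.69 = 5.68
s = √(5.68/4) = 1.19164
r/s = 0.2 / 1.19164 = 0.17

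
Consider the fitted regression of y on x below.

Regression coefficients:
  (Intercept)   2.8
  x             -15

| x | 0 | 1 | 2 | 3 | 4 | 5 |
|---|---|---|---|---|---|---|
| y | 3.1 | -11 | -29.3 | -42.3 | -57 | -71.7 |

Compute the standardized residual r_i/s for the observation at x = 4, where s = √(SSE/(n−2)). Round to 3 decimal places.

0.160

x=0: ŷ = 2.8 − 15·0 = 2.8; r = 3.1 − 2.8 = 0.3
x=1: ŷ = 2.8 − 15·1 = -12.2; r = -11 − (-12.2) = 1.2
x=2: ŷ = 2.8 − 15·2 = -27.2; r = -29.3 − (-27.2) = -2.1
x=3: ŷ = 2.8 − 15·3 = -42.2; r = -42.3 − (-42.2) = -0.1
x=4: ŷ = 2.8 − 15·4 = -57.2; r = -57 − (-57.2) = 0.2
x=5: ŷ = 2.8 − 15·5 = -72.2; r = -71.7 − (-72.2) = 0.5
SSE = 0.09 + 1.44 + 4.41 + 0.01 + 0.04 + 0.25 = 6.24
s = √(6.24/4) = 1.249
r/s = 0.2 / 1.249 = 0.160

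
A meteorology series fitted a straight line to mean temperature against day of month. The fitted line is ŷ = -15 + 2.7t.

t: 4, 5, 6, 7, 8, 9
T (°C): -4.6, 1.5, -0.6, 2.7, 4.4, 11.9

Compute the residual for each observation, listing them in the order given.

t=4: ŷ = -15 + 2.7·4 = -4.2; e = -4.6 − (-4.2) = -0.4
t=5: ŷ = -15 + 2.7·5 = -1.5; e = 1.5 − (-1.5) = 3
t=6: ŷ = -15 + 2.7·6 = 1.2; e = -0.6 − 1.2 = -1.8
t=7: ŷ = -15 + 2.7·7 = 3.9; e = 2.7 − 3.9 = -1.2
t=8: ŷ = -15 + 2.7·8 = 6.6; e = 4.4 − 6.6 = -2.2
t=9: ŷ = -15 + 2.7·9 = 9.3; e = 11.9 − 9.3 = 2.6

-0.4, 3, -1.8, -1.2, -2.2, 2.6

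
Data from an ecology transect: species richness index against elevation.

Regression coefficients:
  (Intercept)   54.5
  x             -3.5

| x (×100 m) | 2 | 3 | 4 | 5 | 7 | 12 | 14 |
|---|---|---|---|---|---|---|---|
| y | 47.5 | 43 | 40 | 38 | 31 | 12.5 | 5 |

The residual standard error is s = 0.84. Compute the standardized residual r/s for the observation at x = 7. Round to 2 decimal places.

ŷ = 54.5 − 3.5·7 = 30
r = 31 − 30 = 1
r/s = 1 / 0.84 = 1.19

1.19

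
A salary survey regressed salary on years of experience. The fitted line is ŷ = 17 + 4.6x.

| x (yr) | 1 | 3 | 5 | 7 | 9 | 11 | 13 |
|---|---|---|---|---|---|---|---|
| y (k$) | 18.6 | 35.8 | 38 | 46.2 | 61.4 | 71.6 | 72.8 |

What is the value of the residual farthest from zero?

e = 5

x=1: ŷ = 17 + 4.6·1 = 21.6; e = 18.6 − 21.6 = -3
x=3: ŷ = 17 + 4.6·3 = 30.8; e = 35.8 − 30.8 = 5
x=5: ŷ = 17 + 4.6·5 = 40; e = 38 − 40 = -2
x=7: ŷ = 17 + 4.6·7 = 49.2; e = 46.2 − 49.2 = -3
x=9: ŷ = 17 + 4.6·9 = 58.4; e = 61.4 − 58.4 = 3
x=11: ŷ = 17 + 4.6·11 = 67.6; e = 71.6 − 67.6 = 4
x=13: ŷ = 17 + 4.6·13 = 76.8; e = 72.8 − 76.8 = -4
Largest |e| is 5 at x = 3, residual 5.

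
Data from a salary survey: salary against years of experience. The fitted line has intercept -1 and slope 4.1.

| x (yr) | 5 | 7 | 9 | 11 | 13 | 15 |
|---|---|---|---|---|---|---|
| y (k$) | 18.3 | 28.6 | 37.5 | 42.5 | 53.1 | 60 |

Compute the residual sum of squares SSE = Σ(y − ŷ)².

SSE = 8.26

x=5: ŷ = -1 + 4.1·5 = 19.5; r = 18.3 − 19.5 = -1.2
x=7: ŷ = -1 + 4.1·7 = 27.7; r = 28.6 − 27.7 = 0.9
x=9: ŷ = -1 + 4.1·9 = 35.9; r = 37.5 − 35.9 = 1.6
x=11: ŷ = -1 + 4.1·11 = 44.1; r = 42.5 − 44.1 = -1.6
x=13: ŷ = -1 + 4.1·13 = 52.3; r = 53.1 − 52.3 = 0.8
x=15: ŷ = -1 + 4.1·15 = 60.5; r = 60 − 60.5 = -0.5
SSE = 1.44 + 0.81 + 2.56 + 2.56 + 0.64 + 0.25 = 8.26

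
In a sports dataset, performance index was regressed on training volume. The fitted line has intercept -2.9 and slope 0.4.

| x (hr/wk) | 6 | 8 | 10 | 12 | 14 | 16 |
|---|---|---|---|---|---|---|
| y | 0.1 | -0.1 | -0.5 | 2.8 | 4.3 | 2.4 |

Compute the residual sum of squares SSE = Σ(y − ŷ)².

SSE = 7.66

x=6: ŷ = -2.9 + 0.4·6 = -0.5; r = 0.1 − (-0.5) = 0.6
x=8: ŷ = -2.9 + 0.4·8 = 0.3; r = -0.1 − 0.3 = -0.4
x=10: ŷ = -2.9 + 0.4·10 = 1.1; r = -0.5 − 1.1 = -1.6
x=12: ŷ = -2.9 + 0.4·12 = 1.9; r = 2.8 − 1.9 = 0.9
x=14: ŷ = -2.9 + 0.4·14 = 2.7; r = 4.3 − 2.7 = 1.6
x=16: ŷ = -2.9 + 0.4·16 = 3.5; r = 2.4 − 3.5 = -1.1
SSE = 0.36 + 0.16 + 2.56 + 0.81 + 2.56 + 1.21 = 7.66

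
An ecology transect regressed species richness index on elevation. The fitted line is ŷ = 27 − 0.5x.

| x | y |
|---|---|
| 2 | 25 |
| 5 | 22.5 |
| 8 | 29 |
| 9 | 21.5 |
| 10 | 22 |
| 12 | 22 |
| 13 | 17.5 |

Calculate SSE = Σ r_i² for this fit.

SSE = 52

x=2: ŷ = 27 − 0.5·2 = 26; r = 25 − 26 = -1
x=5: ŷ = 27 − 0.5·5 = 24.5; r = 22.5 − 24.5 = -2
x=8: ŷ = 27 − 0.5·8 = 23; r = 29 − 23 = 6
x=9: ŷ = 27 − 0.5·9 = 22.5; r = 21.5 − 22.5 = -1
x=10: ŷ = 27 − 0.5·10 = 22; r = 22 − 22 = 0
x=12: ŷ = 27 − 0.5·12 = 21; r = 22 − 21 = 1
x=13: ŷ = 27 − 0.5·13 = 20.5; r = 17.5 − 20.5 = -3
SSE = 1 + 4 + 36 + 1 + 0 + 1 + 9 = 52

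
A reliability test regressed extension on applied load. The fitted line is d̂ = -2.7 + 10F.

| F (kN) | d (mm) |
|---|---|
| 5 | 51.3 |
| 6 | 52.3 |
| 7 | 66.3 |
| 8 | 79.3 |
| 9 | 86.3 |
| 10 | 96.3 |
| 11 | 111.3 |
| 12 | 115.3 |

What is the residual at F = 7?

r = -1

d̂ = -2.7 + 10·7 = 67.3
r = 66.3 − 67.3 = -1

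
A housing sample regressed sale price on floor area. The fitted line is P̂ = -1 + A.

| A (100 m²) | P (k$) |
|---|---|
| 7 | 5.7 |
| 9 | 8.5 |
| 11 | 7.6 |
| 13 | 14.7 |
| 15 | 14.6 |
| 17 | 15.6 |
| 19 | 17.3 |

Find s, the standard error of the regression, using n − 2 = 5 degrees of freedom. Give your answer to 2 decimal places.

s = 1.70

A=7: P̂ = -1 + 7 = 6; e = 5.7 − 6 = -0.3
A=9: P̂ = -1 + 9 = 8; e = 8.5 − 8 = 0.5
A=11: P̂ = -1 + 11 = 10; e = 7.6 − 10 = -2.4
A=13: P̂ = -1 + 13 = 12; e = 14.7 − 12 = 2.7
A=15: P̂ = -1 + 15 = 14; e = 14.6 − 14 = 0.6
A=17: P̂ = -1 + 17 = 16; e = 15.6 − 16 = -0.4
A=19: P̂ = -1 + 19 = 18; e = 17.3 − 18 = -0.7
SSE = 0.09 + 0.25 + 5.76 + 7.29 + 0.36 + 0.16 + 0.49 = 14.4
s = √(14.4/5) = √2.88 ≈ 1.70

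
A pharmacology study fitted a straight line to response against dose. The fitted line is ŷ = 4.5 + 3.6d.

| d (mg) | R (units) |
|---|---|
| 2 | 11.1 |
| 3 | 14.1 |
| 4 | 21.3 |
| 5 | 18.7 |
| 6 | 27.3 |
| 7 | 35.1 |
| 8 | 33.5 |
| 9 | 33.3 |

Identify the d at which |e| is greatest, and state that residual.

d=2: ŷ = 4.5 + 3.6·2 = 11.7; e = 11.1 − 11.7 = -0.6
d=3: ŷ = 4.5 + 3.6·3 = 15.3; e = 14.1 − 15.3 = -1.2
d=4: ŷ = 4.5 + 3.6·4 = 18.9; e = 21.3 − 18.9 = 2.4
d=5: ŷ = 4.5 + 3.6·5 = 22.5; e = 18.7 − 22.5 = -3.8
d=6: ŷ = 4.5 + 3.6·6 = 26.1; e = 27.3 − 26.1 = 1.2
d=7: ŷ = 4.5 + 3.6·7 = 29.7; e = 35.1 − 29.7 = 5.4
d=8: ŷ = 4.5 + 3.6·8 = 33.3; e = 33.5 − 33.3 = 0.2
d=9: ŷ = 4.5 + 3.6·9 = 36.9; e = 33.3 − 36.9 = -3.6
Largest |e| is 5.4 at d = 7, residual 5.4.

d = 7, e = 5.4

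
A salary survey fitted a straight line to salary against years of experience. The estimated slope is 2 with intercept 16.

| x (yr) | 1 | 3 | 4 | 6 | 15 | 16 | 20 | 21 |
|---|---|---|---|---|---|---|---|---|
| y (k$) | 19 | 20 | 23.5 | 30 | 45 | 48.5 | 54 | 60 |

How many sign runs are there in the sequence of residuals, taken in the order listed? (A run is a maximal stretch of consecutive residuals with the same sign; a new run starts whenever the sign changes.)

x=1: ŷ = 16 + 2·1 = 18; e = 19 − 18 = 1
x=3: ŷ = 16 + 2·3 = 22; e = 20 − 22 = -2
x=4: ŷ = 16 + 2·4 = 24; e = 23.5 − 24 = -0.5
x=6: ŷ = 16 + 2·6 = 28; e = 30 − 28 = 2
x=15: ŷ = 16 + 2·15 = 46; e = 45 − 46 = -1
x=16: ŷ = 16 + 2·16 = 48; e = 48.5 − 48 = 0.5
x=20: ŷ = 16 + 2·20 = 56; e = 54 − 56 = -2
x=21: ŷ = 16 + 2·21 = 58; e = 60 − 58 = 2
Signs: + − − + − + − +
Runs: +×1, −×2, +×1, −×1, +×1, −×1, +×1 → 7

7 runs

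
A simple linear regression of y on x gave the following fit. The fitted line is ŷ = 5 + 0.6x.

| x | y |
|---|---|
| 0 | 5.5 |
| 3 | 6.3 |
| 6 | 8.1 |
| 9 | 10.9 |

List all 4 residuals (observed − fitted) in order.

x=0: ŷ = 5 + 0.6·0 = 5; e = 5.5 − 5 = 0.5
x=3: ŷ = 5 + 0.6·3 = 6.8; e = 6.3 − 6.8 = -0.5
x=6: ŷ = 5 + 0.6·6 = 8.6; e = 8.1 − 8.6 = -0.5
x=9: ŷ = 5 + 0.6·9 = 10.4; e = 10.9 − 10.4 = 0.5

0.5, -0.5, -0.5, 0.5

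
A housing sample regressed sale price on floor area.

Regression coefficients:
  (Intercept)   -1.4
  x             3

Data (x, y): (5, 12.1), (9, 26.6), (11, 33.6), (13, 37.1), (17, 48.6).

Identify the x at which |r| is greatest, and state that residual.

x=5: ŷ = -1.4 + 3·5 = 13.6; r = 12.1 − 13.6 = -1.5
x=9: ŷ = -1.4 + 3·9 = 25.6; r = 26.6 − 25.6 = 1
x=11: ŷ = -1.4 + 3·11 = 31.6; r = 33.6 − 31.6 = 2
x=13: ŷ = -1.4 + 3·13 = 37.6; r = 37.1 − 37.6 = -0.5
x=17: ŷ = -1.4 + 3·17 = 49.6; r = 48.6 − 49.6 = -1
Largest |r| is 2 at x = 11, residual 2.

x = 11, r = 2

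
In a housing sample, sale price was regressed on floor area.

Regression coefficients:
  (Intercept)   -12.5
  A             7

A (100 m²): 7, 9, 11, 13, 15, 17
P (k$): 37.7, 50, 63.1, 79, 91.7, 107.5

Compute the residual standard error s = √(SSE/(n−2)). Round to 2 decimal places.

s = 1.18

A=7: ŷ = -12.5 + 7·7 = 36.5; e = 37.7 − 36.5 = 1.2
A=9: ŷ = -12.5 + 7·9 = 50.5; e = 50 − 50.5 = -0.5
A=11: ŷ = -12.5 + 7·11 = 64.5; e = 63.1 − 64.5 = -1.4
A=13: ŷ = -12.5 + 7·13 = 78.5; e = 79 − 78.5 = 0.5
A=15: ŷ = -12.5 + 7·15 = 92.5; e = 91.7 − 92.5 = -0.8
A=17: ŷ = -12.5 + 7·17 = 106.5; e = 107.5 − 106.5 = 1
SSE = 1.44 + 0.25 + 1.96 + 0.25 + 0.64 + 1 = 5.54
s = √(5.54/4) = √1.385 ≈ 1.18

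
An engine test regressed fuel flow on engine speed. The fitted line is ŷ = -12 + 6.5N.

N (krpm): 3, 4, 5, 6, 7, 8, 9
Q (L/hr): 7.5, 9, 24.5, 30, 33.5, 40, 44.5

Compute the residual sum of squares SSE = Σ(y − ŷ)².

N=3: ŷ = -12 + 6.5·3 = 7.5; r = 7.5 − 7.5 = 0
N=4: ŷ = -12 + 6.5·4 = 14; r = 9 − 14 = -5
N=5: ŷ = -12 + 6.5·5 = 20.5; r = 24.5 − 20.5 = 4
N=6: ŷ = -12 + 6.5·6 = 27; r = 30 − 27 = 3
N=7: ŷ = -12 + 6.5·7 = 33.5; r = 33.5 − 33.5 = 0
N=8: ŷ = -12 + 6.5·8 = 40; r = 40 − 40 = 0
N=9: ŷ = -12 + 6.5·9 = 46.5; r = 44.5 − 46.5 = -2
SSE = 0 + 25 + 16 + 9 + 0 + 0 + 4 = 54

SSE = 54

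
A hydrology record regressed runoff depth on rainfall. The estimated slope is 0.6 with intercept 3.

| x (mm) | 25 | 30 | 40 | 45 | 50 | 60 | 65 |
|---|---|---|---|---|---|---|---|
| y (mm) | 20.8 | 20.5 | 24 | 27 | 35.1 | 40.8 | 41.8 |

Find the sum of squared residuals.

SSE = 33.78

x=25: ŷ = 3 + 0.6·25 = 18; r = 20.8 − 18 = 2.8
x=30: ŷ = 3 + 0.6·30 = 21; r = 20.5 − 21 = -0.5
x=40: ŷ = 3 + 0.6·40 = 27; r = 24 − 27 = -3
x=45: ŷ = 3 + 0.6·45 = 30; r = 27 − 30 = -3
x=50: ŷ = 3 + 0.6·50 = 33; r = 35.1 − 33 = 2.1
x=60: ŷ = 3 + 0.6·60 = 39; r = 40.8 − 39 = 1.8
x=65: ŷ = 3 + 0.6·65 = 42; r = 41.8 − 42 = -0.2
SSE = 7.84 + 0.25 + 9 + 9 + 4.41 + 3.24 + 0.04 = 33.78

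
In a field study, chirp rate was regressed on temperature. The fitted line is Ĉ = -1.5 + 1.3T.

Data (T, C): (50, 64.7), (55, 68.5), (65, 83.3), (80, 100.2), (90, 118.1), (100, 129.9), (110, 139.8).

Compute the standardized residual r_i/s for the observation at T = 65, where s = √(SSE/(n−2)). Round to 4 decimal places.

T=50: Ĉ = -1.5 + 1.3·50 = 63.5; r = 64.7 − 63.5 = 1.2
T=55: Ĉ = -1.5 + 1.3·55 = 70; r = 68.5 − 70 = -1.5
T=65: Ĉ = -1.5 + 1.3·65 = 83; r = 83.3 − 83 = 0.3
T=80: Ĉ = -1.5 + 1.3·80 = 102.5; r = 100.2 − 102.5 = -2.3
T=90: Ĉ = -1.5 + 1.3·90 = 115.5; r = 118.1 − 115.5 = 2.6
T=100: Ĉ = -1.5 + 1.3·100 = 128.5; r = 129.9 − 128.5 = 1.4
T=110: Ĉ = -1.5 + 1.3·110 = 141.5; r = 139.8 − 141.5 = -1.7
SSE = 1.44 + 2.25 + 0.09 + 5.29 + 6.76 + 1.96 + 2.89 = 20.68
s = √(20.68/5) = 2.03372
r/s = 0.3 / 2.03372 = 0.1475

0.1475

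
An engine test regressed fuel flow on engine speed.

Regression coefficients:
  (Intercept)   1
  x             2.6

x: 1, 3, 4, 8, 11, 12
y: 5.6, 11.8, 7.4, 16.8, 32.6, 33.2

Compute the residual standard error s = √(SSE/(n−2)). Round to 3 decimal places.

x=1: ŷ = 1 + 2.6·1 = 3.6; r = 5.6 − 3.6 = 2
x=3: ŷ = 1 + 2.6·3 = 8.8; r = 11.8 − 8.8 = 3
x=4: ŷ = 1 + 2.6·4 = 11.4; r = 7.4 − 11.4 = -4
x=8: ŷ = 1 + 2.6·8 = 21.8; r = 16.8 − 21.8 = -5
x=11: ŷ = 1 + 2.6·11 = 29.6; r = 32.6 − 29.6 = 3
x=12: ŷ = 1 + 2.6·12 = 32.2; r = 33.2 − 32.2 = 1
SSE = 4 + 9 + 16 + 25 + 9 + 1 = 64
s = √(64/4) = √16 ≈ 4.000

s = 4.000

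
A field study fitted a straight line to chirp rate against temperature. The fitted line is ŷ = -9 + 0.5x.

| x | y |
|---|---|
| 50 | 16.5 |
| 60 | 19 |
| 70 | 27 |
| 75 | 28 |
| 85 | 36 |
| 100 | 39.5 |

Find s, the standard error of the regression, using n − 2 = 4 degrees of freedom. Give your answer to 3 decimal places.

x=50: ŷ = -9 + 0.5·50 = 16; e = 16.5 − 16 = 0.5
x=60: ŷ = -9 + 0.5·60 = 21; e = 19 − 21 = -2
x=70: ŷ = -9 + 0.5·70 = 26; e = 27 − 26 = 1
x=75: ŷ = -9 + 0.5·75 = 28.5; e = 28 − 28.5 = -0.5
x=85: ŷ = -9 + 0.5·85 = 33.5; e = 36 − 33.5 = 2.5
x=100: ŷ = -9 + 0.5·100 = 41; e = 39.5 − 41 = -1.5
SSE = 0.25 + 4 + 1 + 0.25 + 6.25 + 2.25 = 14
s = √(14/4) = √3.5 ≈ 1.871

s = 1.871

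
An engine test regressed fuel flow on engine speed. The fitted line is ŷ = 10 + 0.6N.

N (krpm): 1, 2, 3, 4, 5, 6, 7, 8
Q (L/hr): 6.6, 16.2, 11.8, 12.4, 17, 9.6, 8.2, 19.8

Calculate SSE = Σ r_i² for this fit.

SSE = 134

N=1: ŷ = 10 + 0.6·1 = 10.6; r = 6.6 − 10.6 = -4
N=2: ŷ = 10 + 0.6·2 = 11.2; r = 16.2 − 11.2 = 5
N=3: ŷ = 10 + 0.6·3 = 11.8; r = 11.8 − 11.8 = 0
N=4: ŷ = 10 + 0.6·4 = 12.4; r = 12.4 − 12.4 = 0
N=5: ŷ = 10 + 0.6·5 = 13; r = 17 − 13 = 4
N=6: ŷ = 10 + 0.6·6 = 13.6; r = 9.6 − 13.6 = -4
N=7: ŷ = 10 + 0.6·7 = 14.2; r = 8.2 − 14.2 = -6
N=8: ŷ = 10 + 0.6·8 = 14.8; r = 19.8 − 14.8 = 5
SSE = 16 + 25 + 0 + 0 + 16 + 16 + 36 + 25 = 134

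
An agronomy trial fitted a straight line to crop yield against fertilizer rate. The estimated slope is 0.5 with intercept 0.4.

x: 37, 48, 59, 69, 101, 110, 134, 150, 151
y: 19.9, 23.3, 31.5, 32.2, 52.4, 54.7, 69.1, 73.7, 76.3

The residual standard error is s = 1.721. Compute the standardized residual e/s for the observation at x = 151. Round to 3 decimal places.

0.232

ŷ = 0.4 + 0.5·151 = 75.9
e = 76.3 − 75.9 = 0.4
e/s = 0.4 / 1.721 = 0.232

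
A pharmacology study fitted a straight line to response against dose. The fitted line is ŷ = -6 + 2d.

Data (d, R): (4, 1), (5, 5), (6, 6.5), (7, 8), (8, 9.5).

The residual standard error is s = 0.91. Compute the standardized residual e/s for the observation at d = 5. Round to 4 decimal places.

ŷ = -6 + 2·5 = 4
e = 5 − 4 = 1
e/s = 1 / 0.91 = 1.0989

1.0989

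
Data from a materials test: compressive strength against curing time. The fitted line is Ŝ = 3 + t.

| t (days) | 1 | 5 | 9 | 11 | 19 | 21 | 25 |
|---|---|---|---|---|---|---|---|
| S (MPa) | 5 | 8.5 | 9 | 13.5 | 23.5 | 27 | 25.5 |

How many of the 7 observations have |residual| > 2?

t=1: Ŝ = 3 + 1 = 4; r = 5 − 4 = 1
t=5: Ŝ = 3 + 5 = 8; r = 8.5 − 8 = 0.5
t=9: Ŝ = 3 + 9 = 12; r = 9 − 12 = -3
t=11: Ŝ = 3 + 11 = 14; r = 13.5 − 14 = -0.5
t=19: Ŝ = 3 + 19 = 22; r = 23.5 − 22 = 1.5
t=21: Ŝ = 3 + 21 = 24; r = 27 − 24 = 3
t=25: Ŝ = 3 + 25 = 28; r = 25.5 − 28 = -2.5
|r| > 2: t=9 (|r|=3), t=21 (|r|=3), t=25 (|r|=2.5) → 3

3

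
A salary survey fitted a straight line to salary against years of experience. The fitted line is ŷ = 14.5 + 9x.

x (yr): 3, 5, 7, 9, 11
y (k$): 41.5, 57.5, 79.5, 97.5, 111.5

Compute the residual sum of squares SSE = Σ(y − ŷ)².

x=3: ŷ = 14.5 + 9·3 = 41.5; r = 41.5 − 41.5 = 0
x=5: ŷ = 14.5 + 9·5 = 59.5; r = 57.5 − 59.5 = -2
x=7: ŷ = 14.5 + 9·7 = 77.5; r = 79.5 − 77.5 = 2
x=9: ŷ = 14.5 + 9·9 = 95.5; r = 97.5 − 95.5 = 2
x=11: ŷ = 14.5 + 9·11 = 113.5; r = 111.5 − 113.5 = -2
SSE = 0 + 4 + 4 + 4 + 4 = 16

SSE = 16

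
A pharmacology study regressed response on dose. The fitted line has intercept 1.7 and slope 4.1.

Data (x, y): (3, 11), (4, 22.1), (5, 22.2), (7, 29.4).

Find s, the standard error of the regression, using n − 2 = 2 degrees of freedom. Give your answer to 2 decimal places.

x=3: ŷ = 1.7 + 4.1·3 = 14; e = 11 − 14 = -3
x=4: ŷ = 1.7 + 4.1·4 = 18.1; e = 22.1 − 18.1 = 4
x=5: ŷ = 1.7 + 4.1·5 = 22.2; e = 22.2 − 22.2 = 0
x=7: ŷ = 1.7 + 4.1·7 = 30.4; e = 29.4 − 30.4 = -1
SSE = 9 + 16 + 0 + 1 = 26
s = √(26/2) = √13 ≈ 3.61

s = 3.61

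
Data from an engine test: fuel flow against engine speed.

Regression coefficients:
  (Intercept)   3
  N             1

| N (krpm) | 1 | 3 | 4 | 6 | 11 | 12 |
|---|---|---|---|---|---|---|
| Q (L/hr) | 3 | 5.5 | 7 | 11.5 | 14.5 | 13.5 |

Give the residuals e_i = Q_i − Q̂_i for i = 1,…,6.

-1, -0.5, 0, 2.5, 0.5, -1.5

N=1: Q̂ = 3 + 1 = 4; e = 3 − 4 = -1
N=3: Q̂ = 3 + 3 = 6; e = 5.5 − 6 = -0.5
N=4: Q̂ = 3 + 4 = 7; e = 7 − 7 = 0
N=6: Q̂ = 3 + 6 = 9; e = 11.5 − 9 = 2.5
N=11: Q̂ = 3 + 11 = 14; e = 14.5 − 14 = 0.5
N=12: Q̂ = 3 + 12 = 15; e = 13.5 − 15 = -1.5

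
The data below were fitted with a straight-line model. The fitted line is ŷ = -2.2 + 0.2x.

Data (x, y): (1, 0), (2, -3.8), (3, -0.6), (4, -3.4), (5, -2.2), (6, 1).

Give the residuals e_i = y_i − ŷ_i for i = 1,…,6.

2, -2, 1, -2, -1, 2

x=1: ŷ = -2.2 + 0.2·1 = -2; e = 0 − (-2) = 2
x=2: ŷ = -2.2 + 0.2·2 = -1.8; e = -3.8 − (-1.8) = -2
x=3: ŷ = -2.2 + 0.2·3 = -1.6; e = -0.6 − (-1.6) = 1
x=4: ŷ = -2.2 + 0.2·4 = -1.4; e = -3.4 − (-1.4) = -2
x=5: ŷ = -2.2 + 0.2·5 = -1.2; e = -2.2 − (-1.2) = -1
x=6: ŷ = -2.2 + 0.2·6 = -1; e = 1 − (-1) = 2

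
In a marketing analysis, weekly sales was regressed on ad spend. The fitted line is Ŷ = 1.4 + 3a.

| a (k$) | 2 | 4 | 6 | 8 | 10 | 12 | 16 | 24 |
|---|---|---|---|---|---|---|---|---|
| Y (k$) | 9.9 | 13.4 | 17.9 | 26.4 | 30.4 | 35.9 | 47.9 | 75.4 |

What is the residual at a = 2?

r = 2.5

Ŷ = 1.4 + 3·2 = 7.4
r = 9.9 − 7.4 = 2.5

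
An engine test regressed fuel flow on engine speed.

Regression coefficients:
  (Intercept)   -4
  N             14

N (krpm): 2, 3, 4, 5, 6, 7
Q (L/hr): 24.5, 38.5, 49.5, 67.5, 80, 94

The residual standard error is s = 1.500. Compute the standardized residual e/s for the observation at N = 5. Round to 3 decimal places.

1.000

Q̂ = -4 + 14·5 = 66
e = 67.5 − 66 = 1.5
e/s = 1.5 / 1.500 = 1.000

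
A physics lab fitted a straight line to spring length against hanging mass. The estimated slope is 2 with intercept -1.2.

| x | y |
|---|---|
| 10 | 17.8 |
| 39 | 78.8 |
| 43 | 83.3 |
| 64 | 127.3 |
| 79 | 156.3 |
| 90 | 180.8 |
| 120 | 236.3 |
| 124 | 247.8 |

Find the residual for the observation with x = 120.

ŷ = -1.2 + 2·120 = 238.8
e = 236.3 − 238.8 = -2.5

e = -2.5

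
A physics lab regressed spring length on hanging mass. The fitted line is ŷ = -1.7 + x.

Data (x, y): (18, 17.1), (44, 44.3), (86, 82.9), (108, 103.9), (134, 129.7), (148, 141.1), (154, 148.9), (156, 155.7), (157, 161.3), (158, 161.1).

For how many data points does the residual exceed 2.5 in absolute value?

x=18: ŷ = -1.7 + 18 = 16.3; e = 17.1 − 16.3 = 0.8
x=44: ŷ = -1.7 + 44 = 42.3; e = 44.3 − 42.3 = 2
x=86: ŷ = -1.7 + 86 = 84.3; e = 82.9 − 84.3 = -1.4
x=108: ŷ = -1.7 + 108 = 106.3; e = 103.9 − 106.3 = -2.4
x=134: ŷ = -1.7 + 134 = 132.3; e = 129.7 − 132.3 = -2.6
x=148: ŷ = -1.7 + 148 = 146.3; e = 141.1 − 146.3 = -5.2
x=154: ŷ = -1.7 + 154 = 152.3; e = 148.9 − 152.3 = -3.4
x=156: ŷ = -1.7 + 156 = 154.3; e = 155.7 − 154.3 = 1.4
x=157: ŷ = -1.7 + 157 = 155.3; e = 161.3 − 155.3 = 6
x=158: ŷ = -1.7 + 158 = 156.3; e = 161.1 − 156.3 = 4.8
|e| > 2.5: x=134 (|e|=2.6), x=148 (|e|=5.2), x=154 (|e|=3.4), x=157 (|e|=6), x=158 (|e|=4.8) → 5

5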